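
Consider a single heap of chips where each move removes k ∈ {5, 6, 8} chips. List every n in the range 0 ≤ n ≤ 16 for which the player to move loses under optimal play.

0, 1, 2, 3, 4, 13, 14, 15, 16

Grundy values for subtraction set {5, 6, 8}:
k:     0  1  2  3  4  5  6  7  8  9 10 11 12 13 14 15 16
g(k):  0  0  0  0  0  1  1  1  1  1  2  2  2  0  0  0  0
The P-positions (g = 0) in 0..16 are 0, 1, 2, 3, 4, 13, 14, 15, 16.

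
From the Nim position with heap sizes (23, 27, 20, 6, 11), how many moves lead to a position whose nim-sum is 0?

In binary:
  10111  (23)
  11011  (27)
  10100  (20)
  00110  (6)
  01011  (11)
  -----
  10101  (21)
The overall nim-sum is X = 21. A heap of size p has a winning move iff p XOR X < p (reduce it to p XOR X).
  23: 23 XOR 21 = 2 < 23 — winning move (to 2).
  27: 27 XOR 21 = 14 < 27 — winning move (to 14).
  20: 20 XOR 21 = 1 < 20 — winning move (to 1).
  6: 6 XOR 21 = 19 ≥ 6 — no move.
  11: 11 XOR 21 = 30 ≥ 11 — no move.
That gives 3 winning moves.

3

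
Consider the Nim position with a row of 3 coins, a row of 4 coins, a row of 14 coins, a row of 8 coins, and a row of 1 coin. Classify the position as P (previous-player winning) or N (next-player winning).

P-position

Compute the nim-sum pairwise:
3 XOR 4 = 7
7 XOR 14 = 9
9 XOR 8 = 1
1 XOR 1 = 0
The nim-sum is 0, so this is a P-position: the player to move is in a losing position under optimal play.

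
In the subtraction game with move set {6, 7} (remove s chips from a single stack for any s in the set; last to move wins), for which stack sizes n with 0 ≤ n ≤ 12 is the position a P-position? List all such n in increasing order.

0, 1, 2, 3, 4, 5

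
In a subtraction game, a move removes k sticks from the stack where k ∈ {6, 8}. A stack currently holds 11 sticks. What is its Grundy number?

Grundy values for subtraction set {6, 8}:
k:     0  1  2  3  4  5  6  7  8  9 10 11
g(k):  0  0  0  0  0  0  1  1  1  1  1  1
So g(11) = 1.

1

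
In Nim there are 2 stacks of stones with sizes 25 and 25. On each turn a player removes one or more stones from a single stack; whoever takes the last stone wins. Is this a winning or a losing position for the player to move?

Losing position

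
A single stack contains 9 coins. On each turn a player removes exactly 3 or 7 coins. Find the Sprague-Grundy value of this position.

1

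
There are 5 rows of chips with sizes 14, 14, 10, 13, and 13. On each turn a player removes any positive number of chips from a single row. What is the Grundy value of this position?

10

Write each in binary and XOR column by column:
  1110  (14)
  1110  (14)
  1010  (10)
  1101  (13)
  1101  (13)
  ----
  1010  (10)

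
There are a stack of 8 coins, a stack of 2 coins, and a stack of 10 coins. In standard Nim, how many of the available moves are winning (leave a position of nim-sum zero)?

0

Nim-sum: 8 ⊕ 2 ⊕ 10 = 0.
The nim-sum is already 0, so every move leaves a nonzero nim-sum — there are no winning moves.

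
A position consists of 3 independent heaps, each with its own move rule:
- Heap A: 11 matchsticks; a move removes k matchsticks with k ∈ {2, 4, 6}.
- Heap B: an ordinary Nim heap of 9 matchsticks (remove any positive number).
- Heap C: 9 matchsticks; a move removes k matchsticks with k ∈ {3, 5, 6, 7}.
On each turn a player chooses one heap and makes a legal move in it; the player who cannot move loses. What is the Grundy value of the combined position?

11

Grundy values for heap A (subtraction set {2, 4, 6}):
g(0) = mex{} = 0
g(1) = mex{} = 0
g(2) = mex{0} = 1
g(3) = mex{0} = 1
g(4) = mex{0,1} = 2
g(5) = mex{0,1} = 2
g(6) = mex{0,1,2} = 3
g(7) = mex{0,1,2} = 3
g(8) = mex{1,2,3} = 0
g(9) = mex{1,2,3} = 0
g(10) = mex{0,2,3} = 1
g(11) = mex{0,2,3} = 1
So g(11) = 1.
Heap B is a plain Nim heap of size 9, so its Grundy value is 9.
Grundy values for heap C (subtraction set {3, 5, 6, 7}):
k:     0  1  2  3  4  5  6  7  8  9
g(k):  0  0  0  1  1  1  2  2  2  3
So g(9) = 3.
The value of a disjunctive sum is the nim-sum of the parts.
Combined value = 1 XOR 9 XOR 3 = 11.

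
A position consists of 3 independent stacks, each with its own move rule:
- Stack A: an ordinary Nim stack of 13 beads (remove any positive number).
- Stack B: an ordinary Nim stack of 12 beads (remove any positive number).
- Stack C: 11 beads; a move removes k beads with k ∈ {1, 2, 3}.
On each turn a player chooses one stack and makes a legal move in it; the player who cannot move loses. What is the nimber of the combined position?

2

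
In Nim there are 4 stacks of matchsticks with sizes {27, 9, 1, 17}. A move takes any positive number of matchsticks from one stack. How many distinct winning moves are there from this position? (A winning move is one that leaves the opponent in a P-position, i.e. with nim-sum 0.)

1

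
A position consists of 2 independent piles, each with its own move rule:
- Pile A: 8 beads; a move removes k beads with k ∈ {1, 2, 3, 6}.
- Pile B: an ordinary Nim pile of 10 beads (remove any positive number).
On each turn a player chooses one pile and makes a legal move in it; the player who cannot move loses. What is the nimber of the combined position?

10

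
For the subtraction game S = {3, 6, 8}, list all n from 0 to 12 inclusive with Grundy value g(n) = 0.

0, 1, 2, 11, 12

Grundy values for subtraction set {3, 6, 8}:
g(0) = mex{} = 0
g(1) = mex{} = 0
g(2) = mex{} = 0
g(3) = mex{0} = 1
g(4) = mex{0} = 1
g(5) = mex{0} = 1
g(6) = mex{0,1} = 2
g(7) = mex{0,1} = 2
g(8) = mex{0,1} = 2
g(9) = mex{0,1,2} = 3
g(10) = mex{0,1,2} = 3
g(11) = mex{1,2} = 0
g(12) = mex{1,2,3} = 0
The P-positions (g = 0) in 0..12 are 0, 1, 2, 11, 12.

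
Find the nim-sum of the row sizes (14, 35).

45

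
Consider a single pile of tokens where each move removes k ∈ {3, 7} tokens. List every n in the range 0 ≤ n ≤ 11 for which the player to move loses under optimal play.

Build the Grundy sequence with g(k) = mex{g(k−s) : s ∈ {3, 7}, s ≤ k}:
k:     0  1  2  3  4  5  6  7  8  9 10 11
g(k):  0  0  0  1  1  1  0  2  2  1  0  0
The P-positions (g = 0) in 0..11 are 0, 1, 2, 6, 10, 11.

0, 1, 2, 6, 10, 11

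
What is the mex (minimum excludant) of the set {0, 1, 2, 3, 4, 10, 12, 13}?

5

The values 0, 1, 2, 3, 4 are all present; 5 is the first non-negative integer missing from the set.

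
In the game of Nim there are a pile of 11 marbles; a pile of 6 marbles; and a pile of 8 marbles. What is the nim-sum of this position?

Nim-sum: 11 ^ 6 ^ 8 = 5.

5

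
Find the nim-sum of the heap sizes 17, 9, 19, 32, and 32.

Compute the nim-sum pairwise:
17 ^ 9 = 24
24 ^ 19 = 11
11 ^ 32 = 43
43 ^ 32 = 11

11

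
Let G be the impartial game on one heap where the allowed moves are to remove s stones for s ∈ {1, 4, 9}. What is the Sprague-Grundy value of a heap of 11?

1

Build the Grundy sequence with g(k) = mex{g(k−s) : s ∈ {1, 4, 9}, s ≤ k}:
k:     0  1  2  3  4  5  6  7  8  9 10 11
g(k):  0  1  0  1  2  0  1  0  1  2  0  1
So g(11) = 1.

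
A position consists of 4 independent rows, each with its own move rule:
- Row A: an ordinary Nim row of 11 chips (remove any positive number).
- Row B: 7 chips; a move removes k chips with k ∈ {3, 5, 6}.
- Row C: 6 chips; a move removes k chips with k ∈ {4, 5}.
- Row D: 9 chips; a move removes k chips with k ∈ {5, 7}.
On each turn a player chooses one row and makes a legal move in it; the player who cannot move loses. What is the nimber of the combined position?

9

Row A is a plain Nim row of size 11, so its Grundy value is 11.
Grundy values for row B (subtraction set {3, 5, 6}):
k:     0  1  2  3  4  5  6  7
g(k):  0  0  0  1  1  1  2  2
So g(7) = 2.
Grundy values for row C (subtraction set {4, 5}):
k:     0  1  2  3  4  5  6
g(k):  0  0  0  0  1  1  1
So g(6) = 1.
Grundy values for row D (subtraction set {5, 7}):
k:     0  1  2  3  4  5  6  7  8  9
g(k):  0  0  0  0  0  1  1  1  1  1
So g(9) = 1.
By the Sprague-Grundy theorem, the Grundy value of a sum of independent games is the XOR of the component values.
Combined value = 11 XOR 2 XOR 1 XOR 1 = 9.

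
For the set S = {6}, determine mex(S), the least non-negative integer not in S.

0

0 is not in the set, so the mex is 0.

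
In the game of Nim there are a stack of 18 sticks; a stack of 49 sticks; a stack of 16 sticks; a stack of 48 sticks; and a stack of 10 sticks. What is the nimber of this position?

9

Nim-sum: 18 XOR 49 XOR 16 XOR 48 XOR 10 = 9.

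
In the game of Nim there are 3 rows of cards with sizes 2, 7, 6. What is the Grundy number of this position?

3

Compute the nim-sum pairwise:
2 XOR 7 = 5
5 XOR 6 = 3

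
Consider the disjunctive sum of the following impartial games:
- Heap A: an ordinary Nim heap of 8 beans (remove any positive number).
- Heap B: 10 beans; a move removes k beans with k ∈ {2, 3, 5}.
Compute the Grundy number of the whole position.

9

Heap A is a plain Nim heap of size 8, so its Grundy value is 8.
For heap B, compute g(0), g(1), … with moves {2, 3, 5}:
g(0) = mex{} = 0
g(1) = mex{} = 0
g(2) = mex{0} = 1
g(3) = mex{0} = 1
g(4) = mex{0,1} = 2
g(5) = mex{0,1} = 2
g(6) = mex{0,1,2} = 3
g(7) = mex{1,2} = 0
g(8) = mex{1,2,3} = 0
g(9) = mex{0,2,3} = 1
g(10) = mex{0,2} = 1
So g(10) = 1.
The value of a disjunctive sum is the nim-sum of the parts.
Combined value = 8 ⊕ 1 = 9.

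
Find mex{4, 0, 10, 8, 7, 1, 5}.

The values 0, 1 are all present; 2 is the first non-negative integer missing from the set.

2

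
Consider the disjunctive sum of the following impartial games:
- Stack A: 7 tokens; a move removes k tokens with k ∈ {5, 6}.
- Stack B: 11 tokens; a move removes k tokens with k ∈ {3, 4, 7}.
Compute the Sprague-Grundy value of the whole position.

Grundy values for stack A (subtraction set {5, 6}):
g(0) = mex{} = 0
g(1) = mex{} = 0
g(2) = mex{} = 0
g(3) = mex{} = 0
g(4) = mex{} = 0
g(5) = mex{0} = 1
g(6) = mex{0} = 1
g(7) = mex{0} = 1
So g(7) = 1.
Build the Grundy sequence for stack B with g(k) = mex{g(k−s) : s ∈ {3, 4, 7}, s ≤ k}:
g(0) = mex{} = 0
g(1) = mex{} = 0
g(2) = mex{} = 0
g(3) = mex{0} = 1
g(4) = mex{0} = 1
g(5) = mex{0} = 1
g(6) = mex{0,1} = 2
g(7) = mex{0,1} = 2
g(8) = mex{0,1} = 2
g(9) = mex{0,1,2} = 3
g(10) = mex{1,2} = 0
g(11) = mex{1,2} = 0
So g(11) = 0.
By the Sprague-Grundy theorem, the Grundy value of a sum of independent games is the XOR of the component values.
Combined value = 1 XOR 0 = 1.

1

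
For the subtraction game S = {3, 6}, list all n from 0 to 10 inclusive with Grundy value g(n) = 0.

0, 1, 2, 9, 10

Compute g(0), g(1), … for moves {3, 6}:
k:     0  1  2  3  4  5  6  7  8  9 10
g(k):  0  0  0  1  1  1  2  2  2  0  0
The P-positions (g = 0) in 0..10 are 0, 1, 2, 9, 10.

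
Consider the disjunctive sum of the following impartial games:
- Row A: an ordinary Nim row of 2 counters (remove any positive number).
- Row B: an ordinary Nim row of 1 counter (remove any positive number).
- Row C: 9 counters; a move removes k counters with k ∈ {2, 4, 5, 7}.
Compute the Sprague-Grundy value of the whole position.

Row A is a plain Nim row of size 2, so its Grundy value is 2.
Row B is a plain Nim row of size 1, so its Grundy value is 1.
For row C, compute g(0), g(1), … with moves {2, 4, 5, 7}:
k:     0  1  2  3  4  5  6  7  8  9
g(k):  0  0  1  1  2  2  3  3  4  0
So g(9) = 0.
The value of a disjunctive sum is the nim-sum of the parts.
Combined value = 2 XOR 1 XOR 0 = 3.

3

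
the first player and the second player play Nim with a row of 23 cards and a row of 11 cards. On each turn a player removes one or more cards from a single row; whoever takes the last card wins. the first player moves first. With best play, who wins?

Nim-sum: 23 XOR 11 = 28.
The nim-sum is 28 ≠ 0, so this is an N-position: the player to move can win; the first player has a winning move.

the first player wins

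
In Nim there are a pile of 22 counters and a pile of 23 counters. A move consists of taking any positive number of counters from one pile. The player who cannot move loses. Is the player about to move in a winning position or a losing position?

Winning position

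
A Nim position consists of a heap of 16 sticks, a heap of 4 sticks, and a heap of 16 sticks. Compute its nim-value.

4

Compute the nim-sum pairwise:
16 XOR 4 = 20
20 XOR 16 = 4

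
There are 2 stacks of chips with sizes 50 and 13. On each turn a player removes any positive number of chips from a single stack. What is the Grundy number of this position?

63

In binary:
  110010  (50)
  001101  (13)
  ------
  111111  (63)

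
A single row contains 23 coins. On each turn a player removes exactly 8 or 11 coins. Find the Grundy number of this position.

Compute g(0), g(1), … for moves {8, 11}:
k:     0  1  2  3  4  5  6  7  8  9 10 11 12 13 14 15 16 17 18 19 20 21 22 23
g(k):  0  0  0  0  0  0  0  0  1  1  1  1  1  1  1  1  2  2  2  0  0  0  0  0
So g(23) = 0.

0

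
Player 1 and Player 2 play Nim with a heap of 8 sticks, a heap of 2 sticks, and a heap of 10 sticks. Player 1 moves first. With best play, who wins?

Compute the nim-sum pairwise:
8 XOR 2 = 10
10 XOR 10 = 0
The nim-sum is 0, so this is a P-position: the player to move is in a losing position under optimal play; Player 1 is about to move from it and so loses — Player 2 wins.

Player 2 wins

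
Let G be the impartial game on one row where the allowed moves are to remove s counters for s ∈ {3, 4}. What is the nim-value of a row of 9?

0

Compute g(0), g(1), … for moves {3, 4}:
k:     0  1  2  3  4  5  6  7  8  9
g(k):  0  0  0  1  1  1  2  0  0  0
So g(9) = 0.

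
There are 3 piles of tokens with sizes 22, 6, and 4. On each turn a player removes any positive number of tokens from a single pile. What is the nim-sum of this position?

Compute the nim-sum pairwise:
22 ⊕ 6 = 16
16 ⊕ 4 = 20

20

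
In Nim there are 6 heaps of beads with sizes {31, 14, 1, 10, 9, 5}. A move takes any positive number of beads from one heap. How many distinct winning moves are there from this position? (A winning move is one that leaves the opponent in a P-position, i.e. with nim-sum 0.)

1

In binary:
  11111  (31)
  01110  (14)
  00001  (1)
  01010  (10)
  01001  (9)
  00101  (5)
  -----
  10110  (22)
The overall nim-sum is X = 22. A heap of size p has a winning move iff p XOR X < p (reduce it to p XOR X).
  31: 31 XOR 22 = 9 < 31 — winning move (to 9).
  14: 14 XOR 22 = 24 ≥ 14 — no move.
  1: 1 XOR 22 = 23 ≥ 1 — no move.
  10: 10 XOR 22 = 28 ≥ 10 — no move.
  9: 9 XOR 22 = 31 ≥ 9 — no move.
  5: 5 XOR 22 = 19 ≥ 5 — no move.
That gives 1 winning move.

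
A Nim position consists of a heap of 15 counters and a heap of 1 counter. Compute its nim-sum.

In binary:
  1111  (15)
  0001  (1)
  ----
  1110  (14)

14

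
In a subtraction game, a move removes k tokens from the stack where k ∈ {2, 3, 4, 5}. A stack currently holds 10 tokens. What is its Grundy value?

1

Build the Grundy sequence with g(k) = mex{g(k−s) : s ∈ {2, 3, 4, 5}, s ≤ k}:
g(0) = mex{} = 0
g(1) = mex{} = 0
g(2) = mex{0} = 1
g(3) = mex{0} = 1
g(4) = mex{0,1} = 2
g(5) = mex{0,1} = 2
g(6) = mex{0,1,2} = 3
g(7) = mex{1,2} = 0
g(8) = mex{1,2,3} = 0
g(9) = mex{0,2,3} = 1
g(10) = mex{0,2,3} = 1
So g(10) = 1.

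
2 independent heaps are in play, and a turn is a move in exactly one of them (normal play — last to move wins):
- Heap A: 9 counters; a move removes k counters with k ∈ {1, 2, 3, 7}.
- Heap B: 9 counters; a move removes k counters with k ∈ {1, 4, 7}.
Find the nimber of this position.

For heap A, compute g(0), g(1), … with moves {1, 2, 3, 7}:
g(0) = mex{} = 0
g(1) = mex{0} = 1
g(2) = mex{0,1} = 2
g(3) = mex{0,1,2} = 3
g(4) = mex{1,2,3} = 0
g(5) = mex{0,2,3} = 1
g(6) = mex{0,1,3} = 2
g(7) = mex{0,1,2} = 3
g(8) = mex{1,2,3} = 0
g(9) = mex{0,2,3} = 1
So g(9) = 1.
Build the Grundy sequence for heap B with g(k) = mex{g(k−s) : s ∈ {1, 4, 7}, s ≤ k}:
g(0) = mex{} = 0
g(1) = mex{0} = 1
g(2) = mex{1} = 0
g(3) = mex{0} = 1
g(4) = mex{0,1} = 2
g(5) = mex{1,2} = 0
g(6) = mex{0} = 1
g(7) = mex{0,1} = 2
g(8) = mex{1,2} = 0
g(9) = mex{0} = 1
So g(9) = 1.
By the Sprague-Grundy theorem, the Grundy value of a sum of independent games is the XOR of the component values.
Combined value = 1 XOR 1 = 0.

0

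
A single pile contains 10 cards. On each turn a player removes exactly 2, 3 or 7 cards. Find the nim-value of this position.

0

Grundy values for subtraction set {2, 3, 7}:
g(0) = mex{} = 0
g(1) = mex{} = 0
g(2) = mex{0} = 1
g(3) = mex{0} = 1
g(4) = mex{0,1} = 2
g(5) = mex{1} = 0
g(6) = mex{1,2} = 0
g(7) = mex{0,2} = 1
g(8) = mex{0} = 1
g(9) = mex{0,1} = 2
g(10) = mex{1} = 0
So g(10) = 0.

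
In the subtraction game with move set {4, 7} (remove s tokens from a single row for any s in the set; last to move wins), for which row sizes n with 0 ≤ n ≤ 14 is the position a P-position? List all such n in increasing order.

0, 1, 2, 3, 11, 12, 13, 14

Compute g(0), g(1), … for moves {4, 7}:
k:     0  1  2  3  4  5  6  7  8  9 10 11 12 13 14
g(k):  0  0  0  0  1  1  1  1  2  2  2  0  0  0  0
The P-positions (g = 0) in 0..14 are 0, 1, 2, 3, 11, 12, 13, 14.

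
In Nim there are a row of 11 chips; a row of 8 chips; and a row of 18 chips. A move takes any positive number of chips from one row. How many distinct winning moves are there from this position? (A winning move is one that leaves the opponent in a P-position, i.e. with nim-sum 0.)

1

Nim-sum: 11 ^ 8 ^ 18 = 17.
The overall nim-sum is X = 17. A row of size p has a winning move iff p XOR X < p (reduce it to p XOR X).
  11: 11 XOR 17 = 26 ≥ 11 — no move.
  8: 8 XOR 17 = 25 ≥ 8 — no move.
  18: 18 XOR 17 = 3 < 18 — winning move (to 3).
That gives 1 winning move.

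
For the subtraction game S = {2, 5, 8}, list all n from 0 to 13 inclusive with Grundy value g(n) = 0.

Grundy values for subtraction set {2, 5, 8}:
g(0) = mex{} = 0
g(1) = mex{} = 0
g(2) = mex{0} = 1
g(3) = mex{0} = 1
g(4) = mex{1} = 0
g(5) = mex{0,1} = 2
g(6) = mex{0} = 1
g(7) = mex{1,2} = 0
g(8) = mex{0,1} = 2
g(9) = mex{0} = 1
g(10) = mex{1,2} = 0
g(11) = mex{1} = 0
g(12) = mex{0} = 1
g(13) = mex{0,2} = 1
The P-positions (g = 0) in 0..13 are 0, 1, 4, 7, 10, 11.

0, 1, 4, 7, 10, 11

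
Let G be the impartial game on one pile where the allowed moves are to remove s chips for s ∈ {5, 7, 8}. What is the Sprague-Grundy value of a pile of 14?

Compute g(0), g(1), … for moves {5, 7, 8}:
k:     0  1  2  3  4  5  6  7  8  9 10 11 12 13 14
g(k):  0  0  0  0  0  1  1  1  1  1  2  2  2  0  0
So g(14) = 0.

0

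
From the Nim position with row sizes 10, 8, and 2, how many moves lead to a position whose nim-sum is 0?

In binary:
  1010  (10)
  1000  (8)
  0010  (2)
  ----
  0000  (0)
The nim-sum is already 0, so every move leaves a nonzero nim-sum — there are no winning moves.

0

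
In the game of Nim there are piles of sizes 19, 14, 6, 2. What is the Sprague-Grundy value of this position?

25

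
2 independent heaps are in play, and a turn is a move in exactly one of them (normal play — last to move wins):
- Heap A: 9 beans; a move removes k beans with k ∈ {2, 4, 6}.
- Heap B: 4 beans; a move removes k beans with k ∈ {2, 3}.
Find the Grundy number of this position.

2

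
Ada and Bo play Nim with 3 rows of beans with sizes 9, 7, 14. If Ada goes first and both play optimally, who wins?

Nim-sum: 9 ⊕ 7 ⊕ 14 = 0.
The nim-sum is 0, so this is a P-position: the player to move is in a losing position under optimal play; Ada is about to move from it and so loses — Bo wins.

Bo wins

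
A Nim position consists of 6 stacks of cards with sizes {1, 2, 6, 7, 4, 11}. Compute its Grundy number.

13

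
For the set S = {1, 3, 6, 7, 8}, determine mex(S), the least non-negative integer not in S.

0

0 is not in the set, so the mex is 0.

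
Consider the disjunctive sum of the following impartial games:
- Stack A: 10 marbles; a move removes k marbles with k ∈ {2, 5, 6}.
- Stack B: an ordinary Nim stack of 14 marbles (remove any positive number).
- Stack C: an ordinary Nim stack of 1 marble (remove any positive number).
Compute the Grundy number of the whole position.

Grundy values for stack A (subtraction set {2, 5, 6}):
k:     0  1  2  3  4  5  6  7  8  9 10
g(k):  0  0  1  1  0  2  1  3  0  2  1
So g(10) = 1.
Stack B is a plain Nim stack of size 14, so its Grundy value is 14.
Stack C is a plain Nim stack of size 1, so its Grundy value is 1.
By the Sprague-Grundy theorem, the Grundy value of a sum of independent games is the XOR of the component values.
Combined value = 1 XOR 14 XOR 1 = 14.

14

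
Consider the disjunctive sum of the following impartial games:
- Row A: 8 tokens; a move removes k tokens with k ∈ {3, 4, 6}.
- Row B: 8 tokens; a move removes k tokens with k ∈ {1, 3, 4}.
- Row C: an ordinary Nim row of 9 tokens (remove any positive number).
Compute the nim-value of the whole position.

For row A, compute g(0), g(1), … with moves {3, 4, 6}:
k:     0  1  2  3  4  5  6  7  8
g(k):  0  0  0  1  1  1  2  2  2
So g(8) = 2.
Grundy values for row B (subtraction set {1, 3, 4}):
g(0) = mex{} = 0
g(1) = mex{0} = 1
g(2) = mex{1} = 0
g(3) = mex{0} = 1
g(4) = mex{0,1} = 2
g(5) = mex{0,1,2} = 3
g(6) = mex{0,1,3} = 2
g(7) = mex{1,2} = 0
g(8) = mex{0,2,3} = 1
So g(8) = 1.
Row C is a plain Nim row of size 9, so its Grundy value is 9.
By the Sprague-Grundy theorem, the Grundy value of a sum of independent games is the XOR of the component values.
Combined value = 2 XOR 1 XOR 9 = 10.

10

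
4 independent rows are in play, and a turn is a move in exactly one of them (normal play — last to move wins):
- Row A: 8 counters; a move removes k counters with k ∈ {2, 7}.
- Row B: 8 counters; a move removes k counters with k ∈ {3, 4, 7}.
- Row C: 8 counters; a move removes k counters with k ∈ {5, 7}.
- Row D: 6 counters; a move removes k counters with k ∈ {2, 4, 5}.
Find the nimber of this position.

Grundy values for row A (subtraction set {2, 7}):
g(0) = mex{} = 0
g(1) = mex{} = 0
g(2) = mex{0} = 1
g(3) = mex{0} = 1
g(4) = mex{1} = 0
g(5) = mex{1} = 0
g(6) = mex{0} = 1
g(7) = mex{0} = 1
g(8) = mex{0,1} = 2
So g(8) = 2.
Grundy values for row B (subtraction set {3, 4, 7}):
g(0) = mex{} = 0
g(1) = mex{} = 0
g(2) = mex{} = 0
g(3) = mex{0} = 1
g(4) = mex{0} = 1
g(5) = mex{0} = 1
g(6) = mex{0,1} = 2
g(7) = mex{0,1} = 2
g(8) = mex{0,1} = 2
So g(8) = 2.
Build the Grundy sequence for row C with g(k) = mex{g(k−s) : s ∈ {5, 7}, s ≤ k}:
g(0) = mex{} = 0
g(1) = mex{} = 0
g(2) = mex{} = 0
g(3) = mex{} = 0
g(4) = mex{} = 0
g(5) = mex{0} = 1
g(6) = mex{0} = 1
g(7) = mex{0} = 1
g(8) = mex{0} = 1
So g(8) = 1.
For row D, compute g(0), g(1), … with moves {2, 4, 5}:
g(0) = mex{} = 0
g(1) = mex{} = 0
g(2) = mex{0} = 1
g(3) = mex{0} = 1
g(4) = mex{0,1} = 2
g(5) = mex{0,1} = 2
g(6) = mex{0,1,2} = 3
So g(6) = 3.
By the Sprague-Grundy theorem, the Grundy value of a sum of independent games is the XOR of the component values.
Combined value = 2 XOR 2 XOR 1 XOR 3 = 2.

2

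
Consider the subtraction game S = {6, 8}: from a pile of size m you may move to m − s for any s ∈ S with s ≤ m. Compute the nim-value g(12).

Compute g(0), g(1), … for moves {6, 8}:
g(0) = mex{} = 0
g(1) = mex{} = 0
g(2) = mex{} = 0
g(3) = mex{} = 0
g(4) = mex{} = 0
g(5) = mex{} = 0
g(6) = mex{0} = 1
g(7) = mex{0} = 1
g(8) = mex{0} = 1
g(9) = mex{0} = 1
g(10) = mex{0} = 1
g(11) = mex{0} = 1
g(12) = mex{0,1} = 2
So g(12) = 2.

2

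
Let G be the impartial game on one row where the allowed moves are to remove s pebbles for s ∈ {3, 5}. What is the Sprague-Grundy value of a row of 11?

Grundy values for subtraction set {3, 5}:
g(0) = mex{} = 0
g(1) = mex{} = 0
g(2) = mex{} = 0
g(3) = mex{0} = 1
g(4) = mex{0} = 1
g(5) = mex{0} = 1
g(6) = mex{0,1} = 2
g(7) = mex{0,1} = 2
g(8) = mex{1} = 0
g(9) = mex{1,2} = 0
g(10) = mex{1,2} = 0
g(11) = mex{0,2} = 1
So g(11) = 1.

1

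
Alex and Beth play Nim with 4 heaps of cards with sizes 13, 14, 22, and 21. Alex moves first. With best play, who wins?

Beth wins

Write each in binary and XOR column by column:
  01101  (13)
  01110  (14)
  10110  (22)
  10101  (21)
  -----
  00000  (0)
The nim-sum is 0, so this is a P-position: the player to move is in a losing position under optimal play; Alex is about to move from it and so loses — Beth wins.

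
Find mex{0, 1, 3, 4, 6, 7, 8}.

The values 0, 1 are all present; 2 is the first non-negative integer missing from the set.

2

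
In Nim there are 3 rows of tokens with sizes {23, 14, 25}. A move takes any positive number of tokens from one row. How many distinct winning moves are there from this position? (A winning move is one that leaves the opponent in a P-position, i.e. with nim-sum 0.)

Compute the nim-sum pairwise:
23 XOR 14 = 25
25 XOR 25 = 0
The nim-sum is already 0, so every move leaves a nonzero nim-sum — there are no winning moves.

0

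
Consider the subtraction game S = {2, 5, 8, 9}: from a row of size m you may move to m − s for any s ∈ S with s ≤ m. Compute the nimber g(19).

1

Grundy values for subtraction set {2, 5, 8, 9}:
k:     0  1  2  3  4  5  6  7  8  9 10 11 12 13 14 15 16 17 18 19
g(k):  0  0  1  1  0  2  1  0  2  1  3  0  2  1  0  2  1  0  0  1
So g(19) = 1.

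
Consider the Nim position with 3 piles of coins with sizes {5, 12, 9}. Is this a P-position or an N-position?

P-position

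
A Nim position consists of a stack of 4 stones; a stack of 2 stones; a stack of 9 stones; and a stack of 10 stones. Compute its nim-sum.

Nim-sum: 4 XOR 2 XOR 9 XOR 10 = 5.

5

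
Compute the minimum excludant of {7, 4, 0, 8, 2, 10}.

0 is in the set but 1 is not, so the mex is 1.

1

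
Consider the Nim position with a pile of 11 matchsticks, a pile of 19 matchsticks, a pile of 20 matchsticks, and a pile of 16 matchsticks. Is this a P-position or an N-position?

N-position

Nim-sum: 11 XOR 19 XOR 20 XOR 16 = 28.
The nim-sum is 28 ≠ 0, so this is an N-position: the player to move can win.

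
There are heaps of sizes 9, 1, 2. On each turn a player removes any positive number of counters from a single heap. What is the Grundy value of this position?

10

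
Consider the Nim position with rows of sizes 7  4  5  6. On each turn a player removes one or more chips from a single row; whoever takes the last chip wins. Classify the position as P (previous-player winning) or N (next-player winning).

P-position

Bitwise XOR of the heap sizes:
  111  (7)
  100  (4)
  101  (5)
  110  (6)
  ---
  000  (0)
The nim-sum is 0, so this is a P-position: the player to move is in a losing position under optimal play.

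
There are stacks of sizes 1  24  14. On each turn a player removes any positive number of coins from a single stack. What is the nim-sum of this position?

23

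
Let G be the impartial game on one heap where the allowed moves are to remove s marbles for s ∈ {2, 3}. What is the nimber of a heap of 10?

Build the Grundy sequence with g(k) = mex{g(k−s) : s ∈ {2, 3}, s ≤ k}:
k:     0  1  2  3  4  5  6  7  8  9 10
g(k):  0  0  1  1  2  0  0  1  1  2  0
So g(10) = 0.

0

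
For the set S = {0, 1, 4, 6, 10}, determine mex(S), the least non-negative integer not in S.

The values 0, 1 are all present; 2 is the first non-negative integer missing from the set.

2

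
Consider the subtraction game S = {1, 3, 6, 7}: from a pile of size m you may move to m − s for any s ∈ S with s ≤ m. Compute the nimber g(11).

3

Compute g(0), g(1), … for moves {1, 3, 6, 7}:
g(0) = mex{} = 0
g(1) = mex{0} = 1
g(2) = mex{1} = 0
g(3) = mex{0} = 1
g(4) = mex{1} = 0
g(5) = mex{0} = 1
g(6) = mex{0,1} = 2
g(7) = mex{0,1,2} = 3
g(8) = mex{0,1,3} = 2
g(9) = mex{0,1,2} = 3
g(10) = mex{0,1,3} = 2
g(11) = mex{0,1,2} = 3
So g(11) = 3.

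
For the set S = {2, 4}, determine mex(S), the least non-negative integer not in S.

0 is not in the set, so the mex is 0.

0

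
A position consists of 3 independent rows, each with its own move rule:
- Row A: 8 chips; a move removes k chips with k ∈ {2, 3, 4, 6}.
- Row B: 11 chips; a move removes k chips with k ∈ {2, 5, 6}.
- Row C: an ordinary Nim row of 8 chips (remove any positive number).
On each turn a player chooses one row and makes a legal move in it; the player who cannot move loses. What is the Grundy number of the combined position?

8

For row A, compute g(0), g(1), … with moves {2, 3, 4, 6}:
g(0) = mex{} = 0
g(1) = mex{} = 0
g(2) = mex{0} = 1
g(3) = mex{0} = 1
g(4) = mex{0,1} = 2
g(5) = mex{0,1} = 2
g(6) = mex{0,1,2} = 3
g(7) = mex{0,1,2} = 3
g(8) = mex{1,2,3} = 0
So g(8) = 0.
Build the Grundy sequence for row B with g(k) = mex{g(k−s) : s ∈ {2, 5, 6}, s ≤ k}:
g(0) = mex{} = 0
g(1) = mex{} = 0
g(2) = mex{0} = 1
g(3) = mex{0} = 1
g(4) = mex{1} = 0
g(5) = mex{0,1} = 2
g(6) = mex{0} = 1
g(7) = mex{0,1,2} = 3
g(8) = mex{1} = 0
g(9) = mex{0,1,3} = 2
g(10) = mex{0,2} = 1
g(11) = mex{1,2} = 0
So g(11) = 0.
Row C is a plain Nim row of size 8, so its Grundy value is 8.
By the Sprague-Grundy theorem, the Grundy value of a sum of independent games is the XOR of the component values.
Combined value = 0 XOR 0 XOR 8 = 8.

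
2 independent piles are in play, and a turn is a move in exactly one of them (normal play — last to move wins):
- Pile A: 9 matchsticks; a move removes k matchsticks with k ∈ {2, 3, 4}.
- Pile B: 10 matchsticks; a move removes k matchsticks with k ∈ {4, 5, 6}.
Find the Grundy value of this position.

1

Build the Grundy sequence for pile A with g(k) = mex{g(k−s) : s ∈ {2, 3, 4}, s ≤ k}:
g(0) = mex{} = 0
g(1) = mex{} = 0
g(2) = mex{0} = 1
g(3) = mex{0} = 1
g(4) = mex{0,1} = 2
g(5) = mex{0,1} = 2
g(6) = mex{1,2} = 0
g(7) = mex{1,2} = 0
g(8) = mex{0,2} = 1
g(9) = mex{0,2} = 1
So g(9) = 1.
For pile B, compute g(0), g(1), … with moves {4, 5, 6}:
k:     0  1  2  3  4  5  6  7  8  9 10
g(k):  0  0  0  0  1  1  1  1  2  2  0
So g(10) = 0.
The value of a disjunctive sum is the nim-sum of the parts.
Combined value = 1 ⊕ 0 = 1.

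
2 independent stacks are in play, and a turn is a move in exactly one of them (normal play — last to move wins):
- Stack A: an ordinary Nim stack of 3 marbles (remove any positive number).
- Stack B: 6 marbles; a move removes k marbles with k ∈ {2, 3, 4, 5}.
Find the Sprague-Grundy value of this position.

Stack A is a plain Nim stack of size 3, so its Grundy value is 3.
Build the Grundy sequence for stack B with g(k) = mex{g(k−s) : s ∈ {2, 3, 4, 5}, s ≤ k}:
k:     0  1  2  3  4  5  6
g(k):  0  0  1  1  2  2  3
So g(6) = 3.
By the Sprague-Grundy theorem, the Grundy value of a sum of independent games is the XOR of the component values.
Combined value = 3 XOR 3 = 0.

0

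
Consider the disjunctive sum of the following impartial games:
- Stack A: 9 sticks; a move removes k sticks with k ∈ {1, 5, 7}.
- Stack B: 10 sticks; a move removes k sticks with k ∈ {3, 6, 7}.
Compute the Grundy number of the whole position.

For stack A, compute g(0), g(1), … with moves {1, 5, 7}:
k:     0  1  2  3  4  5  6  7  8  9
g(k):  0  1  0  1  0  1  0  1  0  1
So g(9) = 1.
For stack B, compute g(0), g(1), … with moves {3, 6, 7}:
g(0) = mex{} = 0
g(1) = mex{} = 0
g(2) = mex{} = 0
g(3) = mex{0} = 1
g(4) = mex{0} = 1
g(5) = mex{0} = 1
g(6) = mex{0,1} = 2
g(7) = mex{0,1} = 2
g(8) = mex{0,1} = 2
g(9) = mex{0,1,2} = 3
g(10) = mex{1,2} = 0
So g(10) = 0.
The value of a disjunctive sum is the nim-sum of the parts.
Combined value = 1 ⊕ 0 = 1.

1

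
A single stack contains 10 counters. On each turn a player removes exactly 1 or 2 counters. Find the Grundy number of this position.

1

Grundy values for subtraction set {1, 2}:
g(0) = mex{} = 0
g(1) = mex{0} = 1
g(2) = mex{0,1} = 2
g(3) = mex{1,2} = 0
g(4) = mex{0,2} = 1
g(5) = mex{0,1} = 2
g(6) = mex{1,2} = 0
g(7) = mex{0,2} = 1
g(8) = mex{0,1} = 2
g(9) = mex{1,2} = 0
g(10) = mex{0,2} = 1
So g(10) = 1.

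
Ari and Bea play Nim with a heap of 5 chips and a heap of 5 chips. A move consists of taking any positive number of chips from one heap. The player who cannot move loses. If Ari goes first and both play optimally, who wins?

Bea wins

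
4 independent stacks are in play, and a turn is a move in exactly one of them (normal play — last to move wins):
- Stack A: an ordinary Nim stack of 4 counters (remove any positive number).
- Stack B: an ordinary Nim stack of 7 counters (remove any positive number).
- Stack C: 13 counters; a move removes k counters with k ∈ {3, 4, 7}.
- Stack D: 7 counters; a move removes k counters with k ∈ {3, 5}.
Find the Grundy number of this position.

Stack A is a plain Nim stack of size 4, so its Grundy value is 4.
Stack B is a plain Nim stack of size 7, so its Grundy value is 7.
For stack C, compute g(0), g(1), … with moves {3, 4, 7}:
g(0) = mex{} = 0
g(1) = mex{} = 0
g(2) = mex{} = 0
g(3) = mex{0} = 1
g(4) = mex{0} = 1
g(5) = mex{0} = 1
g(6) = mex{0,1} = 2
g(7) = mex{0,1} = 2
g(8) = mex{0,1} = 2
g(9) = mex{0,1,2} = 3
g(10) = mex{1,2} = 0
g(11) = mex{1,2} = 0
g(12) = mex{1,2,3} = 0
g(13) = mex{0,2,3} = 1
So g(13) = 1.
Grundy values for stack D (subtraction set {3, 5}):
g(0) = mex{} = 0
g(1) = mex{} = 0
g(2) = mex{} = 0
g(3) = mex{0} = 1
g(4) = mex{0} = 1
g(5) = mex{0} = 1
g(6) = mex{0,1} = 2
g(7) = mex{0,1} = 2
So g(7) = 2.
The value of a disjunctive sum is the nim-sum of the parts.
Combined value = 4 ⊕ 7 ⊕ 1 ⊕ 2 = 0.

0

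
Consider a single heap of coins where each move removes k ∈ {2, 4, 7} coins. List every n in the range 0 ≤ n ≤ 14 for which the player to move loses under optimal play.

Grundy values for subtraction set {2, 4, 7}:
g(0) = mex{} = 0
g(1) = mex{} = 0
g(2) = mex{0} = 1
g(3) = mex{0} = 1
g(4) = mex{0,1} = 2
g(5) = mex{0,1} = 2
g(6) = mex{1,2} = 0
g(7) = mex{0,1,2} = 3
g(8) = mex{0,2} = 1
g(9) = mex{1,2,3} = 0
g(10) = mex{0,1} = 2
g(11) = mex{0,2,3} = 1
g(12) = mex{1,2} = 0
g(13) = mex{0,1} = 2
g(14) = mex{0,2,3} = 1
The P-positions (g = 0) in 0..14 are 0, 1, 6, 9, 12.

0, 1, 6, 9, 12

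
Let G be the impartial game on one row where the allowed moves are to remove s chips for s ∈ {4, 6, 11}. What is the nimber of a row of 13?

Build the Grundy sequence with g(k) = mex{g(k−s) : s ∈ {4, 6, 11}, s ≤ k}:
g(0) = mex{} = 0
g(1) = mex{} = 0
g(2) = mex{} = 0
g(3) = mex{} = 0
g(4) = mex{0} = 1
g(5) = mex{0} = 1
g(6) = mex{0} = 1
g(7) = mex{0} = 1
g(8) = mex{0,1} = 2
g(9) = mex{0,1} = 2
g(10) = mex{1} = 0
g(11) = mex{0,1} = 2
g(12) = mex{0,1,2} = 3
g(13) = mex{0,1,2} = 3
So g(13) = 3.

3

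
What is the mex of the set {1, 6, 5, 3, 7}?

0

0 is not in the set, so the mex is 0.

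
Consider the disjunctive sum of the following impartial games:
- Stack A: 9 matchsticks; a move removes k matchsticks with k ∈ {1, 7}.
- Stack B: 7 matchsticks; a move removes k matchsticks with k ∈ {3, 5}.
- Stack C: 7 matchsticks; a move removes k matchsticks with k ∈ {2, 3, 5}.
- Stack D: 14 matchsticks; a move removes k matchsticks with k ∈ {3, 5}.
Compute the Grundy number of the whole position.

Build the Grundy sequence for stack A with g(k) = mex{g(k−s) : s ∈ {1, 7}, s ≤ k}:
g(0) = mex{} = 0
g(1) = mex{0} = 1
g(2) = mex{1} = 0
g(3) = mex{0} = 1
g(4) = mex{1} = 0
g(5) = mex{0} = 1
g(6) = mex{1} = 0
g(7) = mex{0} = 1
g(8) = mex{1} = 0
g(9) = mex{0} = 1
So g(9) = 1.
Build the Grundy sequence for stack B with g(k) = mex{g(k−s) : s ∈ {3, 5}, s ≤ k}:
g(0) = mex{} = 0
g(1) = mex{} = 0
g(2) = mex{} = 0
g(3) = mex{0} = 1
g(4) = mex{0} = 1
g(5) = mex{0} = 1
g(6) = mex{0,1} = 2
g(7) = mex{0,1} = 2
So g(7) = 2.
For stack C, compute g(0), g(1), … with moves {2, 3, 5}:
k:     0  1  2  3  4  5  6  7
g(k):  0  0  1  1  2  2  3  0
So g(7) = 0.
Grundy values for stack D (subtraction set {3, 5}):
g(0) = mex{} = 0
g(1) = mex{} = 0
g(2) = mex{} = 0
g(3) = mex{0} = 1
g(4) = mex{0} = 1
g(5) = mex{0} = 1
g(6) = mex{0,1} = 2
g(7) = mex{0,1} = 2
g(8) = mex{1} = 0
g(9) = mex{1,2} = 0
g(10) = mex{1,2} = 0
g(11) = mex{0,2} = 1
g(12) = mex{0,2} = 1
g(13) = mex{0} = 1
g(14) = mex{0,1} = 2
So g(14) = 2.
By the Sprague-Grundy theorem, the Grundy value of a sum of independent games is the XOR of the component values.
Combined value = 1 ⊕ 2 ⊕ 0 ⊕ 2 = 1.

1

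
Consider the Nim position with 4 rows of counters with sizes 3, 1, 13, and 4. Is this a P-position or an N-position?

N-position

Nim-sum: 3 ⊕ 1 ⊕ 13 ⊕ 4 = 11.
The nim-sum is 11 ≠ 0, so this is an N-position: the player to move can win.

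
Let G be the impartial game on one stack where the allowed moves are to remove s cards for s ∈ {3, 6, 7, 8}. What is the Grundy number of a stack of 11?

0

Build the Grundy sequence with g(k) = mex{g(k−s) : s ∈ {3, 6, 7, 8}, s ≤ k}:
k:     0  1  2  3  4  5  6  7  8  9 10 11
g(k):  0  0  0  1  1  1  2  2  2  3  3  0
So g(11) = 0.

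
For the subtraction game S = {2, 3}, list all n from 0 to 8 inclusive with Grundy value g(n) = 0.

0, 1, 5, 6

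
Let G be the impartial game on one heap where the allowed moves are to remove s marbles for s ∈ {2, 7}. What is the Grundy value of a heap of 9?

Build the Grundy sequence with g(k) = mex{g(k−s) : s ∈ {2, 7}, s ≤ k}:
k:     0  1  2  3  4  5  6  7  8  9
g(k):  0  0  1  1  0  0  1  1  2  0
So g(9) = 0.

0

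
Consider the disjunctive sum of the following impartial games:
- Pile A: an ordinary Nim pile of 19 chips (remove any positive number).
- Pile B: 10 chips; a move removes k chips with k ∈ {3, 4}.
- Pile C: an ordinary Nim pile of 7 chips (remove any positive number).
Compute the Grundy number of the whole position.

Pile A is a plain Nim pile of size 19, so its Grundy value is 19.
Grundy values for pile B (subtraction set {3, 4}):
k:     0  1  2  3  4  5  6  7  8  9 10
g(k):  0  0  0  1  1  1  2  0  0  0  1
So g(10) = 1.
Pile C is a plain Nim pile of size 7, so its Grundy value is 7.
The value of a disjunctive sum is the nim-sum of the parts.
Combined value = 19 ⊕ 1 ⊕ 7 = 21.

21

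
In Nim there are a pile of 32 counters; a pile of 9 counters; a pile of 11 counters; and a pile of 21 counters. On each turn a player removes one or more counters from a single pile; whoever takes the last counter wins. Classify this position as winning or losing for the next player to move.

Winning position

Write each in binary and XOR column by column:
  100000  (32)
  001001  (9)
  001011  (11)
  010101  (21)
  ------
  110111  (55)
The nim-sum is 55 ≠ 0, so this is an N-position: the player to move can win.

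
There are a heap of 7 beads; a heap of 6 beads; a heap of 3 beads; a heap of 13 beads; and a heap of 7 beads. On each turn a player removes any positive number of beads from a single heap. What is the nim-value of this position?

8

Compute the nim-sum pairwise:
7 ⊕ 6 = 1
1 ⊕ 3 = 2
2 ⊕ 13 = 15
15 ⊕ 7 = 8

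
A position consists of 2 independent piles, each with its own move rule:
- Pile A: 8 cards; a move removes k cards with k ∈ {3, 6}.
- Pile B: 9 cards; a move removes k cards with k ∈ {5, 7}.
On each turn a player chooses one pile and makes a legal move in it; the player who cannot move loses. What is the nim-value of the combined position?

3

Build the Grundy sequence for pile A with g(k) = mex{g(k−s) : s ∈ {3, 6}, s ≤ k}:
k:     0  1  2  3  4  5  6  7  8
g(k):  0  0  0  1  1  1  2  2  2
So g(8) = 2.
Grundy values for pile B (subtraction set {5, 7}):
g(0) = mex{} = 0
g(1) = mex{} = 0
g(2) = mex{} = 0
g(3) = mex{} = 0
g(4) = mex{} = 0
g(5) = mex{0} = 1
g(6) = mex{0} = 1
g(7) = mex{0} = 1
g(8) = mex{0} = 1
g(9) = mex{0} = 1
So g(9) = 1.
The value of a disjunctive sum is the nim-sum of the parts.
Combined value = 2 XOR 1 = 3.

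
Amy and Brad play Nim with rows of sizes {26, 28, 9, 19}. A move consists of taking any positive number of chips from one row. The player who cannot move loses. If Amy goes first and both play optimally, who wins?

Nim-sum: 26 XOR 28 XOR 9 XOR 19 = 28.
The nim-sum is 28 ≠ 0, so this is an N-position: the player to move can win; Amy has a winning move.

Amy wins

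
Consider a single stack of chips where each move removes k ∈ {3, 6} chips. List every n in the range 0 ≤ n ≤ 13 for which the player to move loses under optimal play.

0, 1, 2, 9, 10, 11

Compute g(0), g(1), … for moves {3, 6}:
g(0) = mex{} = 0
g(1) = mex{} = 0
g(2) = mex{} = 0
g(3) = mex{0} = 1
g(4) = mex{0} = 1
g(5) = mex{0} = 1
g(6) = mex{0,1} = 2
g(7) = mex{0,1} = 2
g(8) = mex{0,1} = 2
g(9) = mex{1,2} = 0
g(10) = mex{1,2} = 0
g(11) = mex{1,2} = 0
g(12) = mex{0,2} = 1
g(13) = mex{0,2} = 1
The P-positions (g = 0) in 0..13 are 0, 1, 2, 9, 10, 11.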